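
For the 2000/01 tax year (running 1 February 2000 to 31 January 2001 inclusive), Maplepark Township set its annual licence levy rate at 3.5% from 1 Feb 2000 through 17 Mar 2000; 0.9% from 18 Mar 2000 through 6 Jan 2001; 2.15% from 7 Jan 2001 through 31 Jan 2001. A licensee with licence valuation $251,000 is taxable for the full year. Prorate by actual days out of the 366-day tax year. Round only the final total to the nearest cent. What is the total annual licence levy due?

1 Feb – 17 Mar 2000: 46 days at 3.5% → $251,000 × 3.5% × 46/366 = $1,104.1257
18 Mar 2000 – 6 Jan 2001: 295 days at 0.9% → $251,000 × 0.9% × 295/366 = $1,820.7787
7 Jan – 31 Jan 2001: 25 days at 2.15% → $251,000 × 2.15% × 25/366 = $368.6134
Total = $3,293.5178

$3,293.52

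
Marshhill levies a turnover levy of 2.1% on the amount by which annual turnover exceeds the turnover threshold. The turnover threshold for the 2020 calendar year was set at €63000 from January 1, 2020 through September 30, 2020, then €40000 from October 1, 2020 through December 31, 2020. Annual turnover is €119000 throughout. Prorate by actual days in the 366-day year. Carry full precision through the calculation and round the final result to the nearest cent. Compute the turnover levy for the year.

January 1 – September 30, 2020: 274 days, exemption €63000 → (€119000 − €63000) × 2.1% × 274/366 = €880.3934
October 1 – December 31, 2020: 92 days, exemption €40000 → (€119000 − €40000) × 2.1% × 92/366 = €417.0164
Total = €1297.4098

€1297.41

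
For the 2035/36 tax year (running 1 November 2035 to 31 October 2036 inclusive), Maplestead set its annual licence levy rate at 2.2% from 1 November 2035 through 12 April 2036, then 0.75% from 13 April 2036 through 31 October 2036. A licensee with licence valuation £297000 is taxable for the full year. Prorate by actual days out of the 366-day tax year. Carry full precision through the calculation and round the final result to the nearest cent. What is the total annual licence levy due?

1 November 2035 – 12 April 2036: 164 days at 2.2% → £297000 × 2.2% × 164/366 = £2927.8033
13 April – 31 October 2036: 202 days at 0.75% → £297000 × 0.75% × 202/366 = £1229.3852
Total = £4157.1885

£4157.19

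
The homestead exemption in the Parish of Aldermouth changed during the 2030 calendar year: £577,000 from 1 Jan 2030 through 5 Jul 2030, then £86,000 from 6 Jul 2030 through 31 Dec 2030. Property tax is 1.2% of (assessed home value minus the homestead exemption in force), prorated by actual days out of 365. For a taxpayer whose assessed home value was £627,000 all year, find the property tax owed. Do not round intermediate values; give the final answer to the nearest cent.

£3,489.50

1 Jan – 5 Jul 2030: 186 days, exemption £577,000 → (£627,000 − £577,000) × 1.2% × 186/365 = £305.7534
6 Jul – 31 Dec 2030: 179 days, exemption £86,000 → (£627,000 − £86,000) × 1.2% × 179/365 = £3,183.7479
Total = £3,489.5014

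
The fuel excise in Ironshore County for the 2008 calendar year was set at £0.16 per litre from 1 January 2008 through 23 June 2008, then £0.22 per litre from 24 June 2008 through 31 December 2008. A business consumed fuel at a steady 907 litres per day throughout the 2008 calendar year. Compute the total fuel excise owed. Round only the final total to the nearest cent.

1 January – 23 June 2008: 175 days × 907 litres/day = 158,725 litres at £0.16/litre → £25,396.00
24 June – 31 December 2008: 191 days × 907 litres/day = 173,237 litres at £0.22/litre → £38,112.14

£63,508.14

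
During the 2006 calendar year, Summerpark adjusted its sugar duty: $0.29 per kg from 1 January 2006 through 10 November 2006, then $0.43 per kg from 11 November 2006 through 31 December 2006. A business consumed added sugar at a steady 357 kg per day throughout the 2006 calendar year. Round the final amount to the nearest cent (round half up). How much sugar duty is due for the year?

1 January – 10 November 2006: 314 days × 357 kg/day = 112,098 kg at $0.29/kg → $32508.42
11 November – 31 December 2006: 51 days × 357 kg/day = 18,207 kg at $0.43/kg → $7829.01

$40337.43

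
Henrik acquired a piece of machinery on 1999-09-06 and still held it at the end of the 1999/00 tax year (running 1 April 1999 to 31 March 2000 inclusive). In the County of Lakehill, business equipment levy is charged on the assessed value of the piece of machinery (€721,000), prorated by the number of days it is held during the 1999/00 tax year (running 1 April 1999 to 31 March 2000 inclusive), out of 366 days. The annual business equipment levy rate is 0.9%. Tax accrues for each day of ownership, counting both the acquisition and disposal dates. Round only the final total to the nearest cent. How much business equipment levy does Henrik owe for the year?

Days held (1999-09-06 to 2000-03-31): 208 out of 366
Tax = €721,000 × 0.9% × 208/366 = €3,687.7377

€3,687.74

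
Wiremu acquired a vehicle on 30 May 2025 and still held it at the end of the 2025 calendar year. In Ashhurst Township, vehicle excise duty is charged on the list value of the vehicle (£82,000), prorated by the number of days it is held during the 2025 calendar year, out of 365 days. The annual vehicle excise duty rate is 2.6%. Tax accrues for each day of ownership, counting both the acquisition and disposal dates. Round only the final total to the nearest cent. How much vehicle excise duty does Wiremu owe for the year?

Days held (30 May – 31 Dec 2025): 216 out of 365
Tax = £82,000 × 2.6% × 216/365 = £1,261.6767

£1,261.68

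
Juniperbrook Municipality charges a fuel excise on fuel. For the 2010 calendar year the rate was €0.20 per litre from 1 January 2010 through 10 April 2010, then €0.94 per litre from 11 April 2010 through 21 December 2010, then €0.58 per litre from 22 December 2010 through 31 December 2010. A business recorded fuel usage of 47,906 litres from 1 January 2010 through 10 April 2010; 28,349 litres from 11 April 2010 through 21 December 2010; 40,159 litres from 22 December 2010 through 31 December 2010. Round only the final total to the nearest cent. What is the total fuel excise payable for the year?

€59,521.48

1 January – 10 April 2010: 47,906 litres at €0.20/litre → €9,581.20
11 April – 21 December 2010: 28,349 litres at €0.94/litre → €26,648.06
22 December – 31 December 2010: 40,159 litres at €0.58/litre → €23,292.22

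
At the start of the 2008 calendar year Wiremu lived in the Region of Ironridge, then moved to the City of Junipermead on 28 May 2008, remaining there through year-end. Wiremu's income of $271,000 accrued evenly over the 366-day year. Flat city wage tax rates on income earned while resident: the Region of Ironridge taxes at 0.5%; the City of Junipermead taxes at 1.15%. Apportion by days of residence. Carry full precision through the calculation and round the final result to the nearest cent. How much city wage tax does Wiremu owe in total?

The Region of Ironridge, 1 January – 27 May 2008: 148 days → $271,000 × 0.5% × 148/366 = $547.9235
The City of Junipermead, 28 May – 31 December 2008: 218 days → $271,000 × 1.15% × 218/366 = $1,856.2760
Total = $2,404.1995

$2,404.20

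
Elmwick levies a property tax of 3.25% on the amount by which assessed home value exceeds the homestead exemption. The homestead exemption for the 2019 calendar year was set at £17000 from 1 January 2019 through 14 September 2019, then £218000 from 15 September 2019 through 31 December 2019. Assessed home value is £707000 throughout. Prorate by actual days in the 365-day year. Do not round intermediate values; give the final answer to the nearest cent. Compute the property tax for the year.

1 January – 14 September 2019: 257 days, exemption £17000 → (£707000 − £17000) × 3.25% × 257/365 = £15789.6575
15 September – 31 December 2019: 108 days, exemption £218000 → (£707000 − £218000) × 3.25% × 108/365 = £4702.4384
Total = £20492.0959

£20492.10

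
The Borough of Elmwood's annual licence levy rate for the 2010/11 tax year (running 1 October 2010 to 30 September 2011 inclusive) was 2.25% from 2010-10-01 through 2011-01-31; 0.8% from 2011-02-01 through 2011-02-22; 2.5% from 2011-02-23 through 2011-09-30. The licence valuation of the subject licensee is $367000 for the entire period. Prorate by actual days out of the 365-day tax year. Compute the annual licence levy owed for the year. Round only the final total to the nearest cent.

$8489.77

2010-10-01 to 2011-01-31: 123 days at 2.25% → $367000 × 2.25% × 123/365 = $2782.6644
2011-02-01 to 2011-02-22: 22 days at 0.8% → $367000 × 0.8% × 22/365 = $176.9644
2011-02-23 to 2011-09-30: 220 days at 2.5% → $367000 × 2.5% × 220/365 = $5530.1370
Total = $8489.7658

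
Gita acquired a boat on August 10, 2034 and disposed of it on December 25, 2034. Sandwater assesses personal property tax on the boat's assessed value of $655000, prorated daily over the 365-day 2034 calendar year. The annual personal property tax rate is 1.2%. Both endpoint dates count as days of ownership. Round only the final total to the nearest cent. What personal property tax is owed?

Days held (August 10 – December 25, 2034): 138 out of 365
Tax = $655000 × 1.2% × 138/365 = $2971.7260

$2971.73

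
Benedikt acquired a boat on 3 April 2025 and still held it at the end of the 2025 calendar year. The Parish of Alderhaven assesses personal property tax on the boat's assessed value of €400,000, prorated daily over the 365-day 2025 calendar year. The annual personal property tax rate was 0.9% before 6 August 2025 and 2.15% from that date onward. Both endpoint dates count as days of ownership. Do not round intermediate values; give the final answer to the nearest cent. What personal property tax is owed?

3 April – 5 August 2025: 125 days at 0.9% → €400,000 × 0.9% × 125/365 = €1,232.8767
6 August – 31 December 2025: 148 days at 2.15% → €400,000 × 2.15% × 148/365 = €3,487.1233
Total = €4,720.0000

€4,720.00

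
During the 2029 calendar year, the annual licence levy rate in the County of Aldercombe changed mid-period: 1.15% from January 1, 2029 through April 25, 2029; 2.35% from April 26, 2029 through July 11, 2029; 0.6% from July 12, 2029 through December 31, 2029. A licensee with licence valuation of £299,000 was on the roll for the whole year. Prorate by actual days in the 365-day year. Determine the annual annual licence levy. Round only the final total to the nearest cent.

£3,415.97

January 1 – April 25, 2029: 115 days at 1.15% → £299,000 × 1.15% × 115/365 = £1,083.3630
April 26 – July 11, 2029: 77 days at 2.35% → £299,000 × 2.35% × 77/365 = £1,482.3027
July 12 – December 31, 2029: 173 days at 0.6% → £299,000 × 0.6% × 173/365 = £850.3068
Total = £3,415.9726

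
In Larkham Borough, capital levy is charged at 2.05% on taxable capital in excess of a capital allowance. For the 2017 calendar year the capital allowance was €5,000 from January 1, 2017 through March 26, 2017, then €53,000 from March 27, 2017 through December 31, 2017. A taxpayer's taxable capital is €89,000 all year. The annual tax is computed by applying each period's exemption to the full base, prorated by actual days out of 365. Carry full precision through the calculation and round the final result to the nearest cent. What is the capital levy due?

January 1 – March 26, 2017: 85 days, exemption €5,000 → (€89,000 − €5,000) × 2.05% × 85/365 = €401.0137
March 27 – December 31, 2017: 280 days, exemption €53,000 → (€89,000 − €53,000) × 2.05% × 280/365 = €566.1370
Total = €967.1507

€967.15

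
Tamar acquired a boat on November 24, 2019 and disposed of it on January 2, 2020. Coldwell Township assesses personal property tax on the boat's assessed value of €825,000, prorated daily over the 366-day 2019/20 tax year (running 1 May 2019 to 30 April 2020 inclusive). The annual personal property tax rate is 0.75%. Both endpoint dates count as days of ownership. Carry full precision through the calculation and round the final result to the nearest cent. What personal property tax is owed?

€676.23

Days held (November 24, 2019 – January 2, 2020): 40 out of 366
Tax = €825,000 × 0.75% × 40/366 = €676.2295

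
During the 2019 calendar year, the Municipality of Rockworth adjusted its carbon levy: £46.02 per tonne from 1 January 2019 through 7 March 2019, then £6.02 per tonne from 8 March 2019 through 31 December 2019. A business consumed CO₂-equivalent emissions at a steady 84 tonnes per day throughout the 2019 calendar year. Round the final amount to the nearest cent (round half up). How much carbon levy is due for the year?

1 January – 7 March 2019: 66 days × 84 tonnes/day = 5,544 tonnes at £46.02/tonne → £255,134.88
8 March – 31 December 2019: 299 days × 84 tonnes/day = 25,116 tonnes at £6.02/tonne → £151,198.32

£406,333.20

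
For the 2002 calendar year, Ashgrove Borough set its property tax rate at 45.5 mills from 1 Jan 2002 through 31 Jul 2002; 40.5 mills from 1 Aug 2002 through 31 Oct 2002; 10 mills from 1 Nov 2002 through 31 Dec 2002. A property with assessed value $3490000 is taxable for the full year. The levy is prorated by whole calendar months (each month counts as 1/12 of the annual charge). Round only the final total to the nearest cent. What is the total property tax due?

$133783.33

1 Jan – 31 Jul 2002: 7 months at 45.5 mills → $3490000 × 4.55% × 7/12 = $92630.4167
1 Aug – 31 Oct 2002: 3 months at 40.5 mills → $3490000 × 4.05% × 3/12 = $35336.2500
1 Nov – 31 Dec 2002: 2 months at 10 mills → $3490000 × 1% × 2/12 = $5816.6667
Total = $133783.3333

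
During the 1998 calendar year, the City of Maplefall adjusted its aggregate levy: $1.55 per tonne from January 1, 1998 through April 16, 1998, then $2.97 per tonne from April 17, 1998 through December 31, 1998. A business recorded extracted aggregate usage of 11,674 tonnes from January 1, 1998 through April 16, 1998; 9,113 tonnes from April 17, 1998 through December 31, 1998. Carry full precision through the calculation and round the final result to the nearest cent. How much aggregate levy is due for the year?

$45160.31

January 1 – April 16, 1998: 11,674 tonnes at $1.55/tonne → $18094.70
April 17 – December 31, 1998: 9,113 tonnes at $2.97/tonne → $27065.61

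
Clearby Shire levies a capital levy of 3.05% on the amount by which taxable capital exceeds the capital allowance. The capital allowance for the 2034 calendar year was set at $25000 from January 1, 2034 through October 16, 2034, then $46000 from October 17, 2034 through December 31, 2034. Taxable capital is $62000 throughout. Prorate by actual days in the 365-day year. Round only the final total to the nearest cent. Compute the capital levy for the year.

$995.14

January 1 – October 16, 2034: 289 days, exemption $25000 → ($62000 − $25000) × 3.05% × 289/365 = $893.5247
October 17 – December 31, 2034: 76 days, exemption $46000 → ($62000 − $46000) × 3.05% × 76/365 = $101.6110
Total = $995.1356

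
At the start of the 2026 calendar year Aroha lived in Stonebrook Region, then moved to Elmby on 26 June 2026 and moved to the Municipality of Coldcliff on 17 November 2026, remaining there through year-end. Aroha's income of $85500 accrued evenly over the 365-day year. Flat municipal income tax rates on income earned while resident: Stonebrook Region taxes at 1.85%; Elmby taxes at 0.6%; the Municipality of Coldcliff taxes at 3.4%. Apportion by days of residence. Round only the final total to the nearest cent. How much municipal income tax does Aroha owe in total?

$1323.49

Stonebrook Region, 1 January – 25 June 2026: 176 days → $85500 × 1.85% × 176/365 = $762.7068
Elmby, 26 June – 16 November 2026: 144 days → $85500 × 0.6% × 144/365 = $202.3890
The Municipality of Coldcliff, 17 November – 31 December 2026: 45 days → $85500 × 3.4% × 45/365 = $358.3973
Total = $1323.4932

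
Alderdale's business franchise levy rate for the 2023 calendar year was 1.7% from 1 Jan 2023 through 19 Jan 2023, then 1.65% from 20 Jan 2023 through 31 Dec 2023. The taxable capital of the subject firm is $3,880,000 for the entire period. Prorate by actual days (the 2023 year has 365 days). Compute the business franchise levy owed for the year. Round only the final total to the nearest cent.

$64,120.99

1 Jan – 19 Jan 2023: 19 days at 1.7% → $3,880,000 × 1.7% × 19/365 = $3,433.5342
20 Jan – 31 Dec 2023: 346 days at 1.65% → $3,880,000 × 1.65% × 346/365 = $60,687.4521
Total = $64,120.9863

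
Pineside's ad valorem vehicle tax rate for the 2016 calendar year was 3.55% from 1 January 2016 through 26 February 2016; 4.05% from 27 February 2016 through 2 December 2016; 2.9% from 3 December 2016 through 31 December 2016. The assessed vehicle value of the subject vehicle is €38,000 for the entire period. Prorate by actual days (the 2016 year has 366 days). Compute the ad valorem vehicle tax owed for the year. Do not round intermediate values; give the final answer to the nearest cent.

€1,474.78

1 January – 26 February 2016: 57 days at 3.55% → €38,000 × 3.55% × 57/366 = €210.0902
27 February – 2 December 2016: 280 days at 4.05% → €38,000 × 4.05% × 280/366 = €1,177.3770
3 December – 31 December 2016: 29 days at 2.9% → €38,000 × 2.9% × 29/366 = €87.3169
Total = €1,474.7842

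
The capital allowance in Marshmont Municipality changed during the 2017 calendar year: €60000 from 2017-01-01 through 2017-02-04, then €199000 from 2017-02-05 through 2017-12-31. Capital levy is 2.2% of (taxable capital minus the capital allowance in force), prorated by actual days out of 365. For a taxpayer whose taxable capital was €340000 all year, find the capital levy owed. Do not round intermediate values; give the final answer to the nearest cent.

2017-01-01 to 2017-02-04: 35 days, exemption €60000 → (€340000 − €60000) × 2.2% × 35/365 = €590.6849
2017-02-05 to 2017-12-31: 330 days, exemption €199000 → (€340000 − €199000) × 2.2% × 330/365 = €2804.5479
Total = €3395.2329

€3395.23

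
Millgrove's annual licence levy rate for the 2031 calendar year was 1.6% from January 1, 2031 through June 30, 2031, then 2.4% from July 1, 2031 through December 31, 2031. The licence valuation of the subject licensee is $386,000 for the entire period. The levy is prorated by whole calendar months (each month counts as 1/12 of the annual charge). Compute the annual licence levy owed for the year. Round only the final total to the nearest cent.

$7,720.00

January 1 – June 30, 2031: 6 months at 1.6% → $386,000 × 1.6% × 6/12 = $3,088.0000
July 1 – December 31, 2031: 6 months at 2.4% → $386,000 × 2.4% × 6/12 = $4,632.0000
Total = $7,720.0000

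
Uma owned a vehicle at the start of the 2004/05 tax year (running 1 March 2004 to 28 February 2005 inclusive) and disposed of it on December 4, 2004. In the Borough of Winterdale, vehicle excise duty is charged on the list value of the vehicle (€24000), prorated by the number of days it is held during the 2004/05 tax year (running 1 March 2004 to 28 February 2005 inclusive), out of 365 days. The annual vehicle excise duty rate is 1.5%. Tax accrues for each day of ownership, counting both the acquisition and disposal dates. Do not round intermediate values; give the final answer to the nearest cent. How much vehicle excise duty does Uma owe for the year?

Days held (March 1 – December 4, 2004): 279 out of 365
Tax = €24000 × 1.5% × 279/365 = €275.1781

€275.18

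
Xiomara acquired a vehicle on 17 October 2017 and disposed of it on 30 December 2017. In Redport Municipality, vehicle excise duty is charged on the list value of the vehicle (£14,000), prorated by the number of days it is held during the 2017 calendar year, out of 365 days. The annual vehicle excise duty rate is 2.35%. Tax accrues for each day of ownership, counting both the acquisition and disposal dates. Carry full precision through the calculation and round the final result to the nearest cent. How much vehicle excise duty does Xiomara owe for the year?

Days held (17 October – 30 December 2017): 75 out of 365
Tax = £14,000 × 2.35% × 75/365 = £67.6027

£67.60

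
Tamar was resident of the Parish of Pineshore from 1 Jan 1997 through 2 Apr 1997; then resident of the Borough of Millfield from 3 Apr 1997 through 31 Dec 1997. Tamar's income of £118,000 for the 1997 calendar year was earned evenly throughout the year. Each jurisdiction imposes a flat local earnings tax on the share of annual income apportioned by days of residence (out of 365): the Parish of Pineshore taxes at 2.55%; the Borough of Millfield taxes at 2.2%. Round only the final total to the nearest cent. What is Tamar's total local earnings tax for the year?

The Parish of Pineshore, 1 Jan – 2 Apr 1997: 92 days → £118,000 × 2.55% × 92/365 = £758.4329
The Borough of Millfield, 3 Apr – 31 Dec 1997: 273 days → £118,000 × 2.2% × 273/365 = £1,941.6658
Total = £2,700.0986

£2,700.10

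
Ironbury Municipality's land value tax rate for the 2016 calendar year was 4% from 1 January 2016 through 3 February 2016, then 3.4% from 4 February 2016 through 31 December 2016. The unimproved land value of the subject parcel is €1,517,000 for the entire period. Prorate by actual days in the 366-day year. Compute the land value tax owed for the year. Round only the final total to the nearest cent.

1 January – 3 February 2016: 34 days at 4% → €1,517,000 × 4% × 34/366 = €5,636.9399
4 February – 31 December 2016: 332 days at 3.4% → €1,517,000 × 3.4% × 332/366 = €46,786.6011
Total = €52,423.5410

€52,423.54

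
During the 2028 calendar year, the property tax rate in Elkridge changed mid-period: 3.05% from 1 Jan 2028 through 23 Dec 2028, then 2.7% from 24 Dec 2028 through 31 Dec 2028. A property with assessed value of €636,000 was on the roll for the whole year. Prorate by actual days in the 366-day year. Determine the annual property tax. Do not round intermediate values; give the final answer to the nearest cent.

1 Jan – 23 Dec 2028: 358 days at 3.05% → €636,000 × 3.05% × 358/366 = €18,974.0000
24 Dec – 31 Dec 2028: 8 days at 2.7% → €636,000 × 2.7% × 8/366 = €375.3443
Total = €19,349.3443

€19,349.34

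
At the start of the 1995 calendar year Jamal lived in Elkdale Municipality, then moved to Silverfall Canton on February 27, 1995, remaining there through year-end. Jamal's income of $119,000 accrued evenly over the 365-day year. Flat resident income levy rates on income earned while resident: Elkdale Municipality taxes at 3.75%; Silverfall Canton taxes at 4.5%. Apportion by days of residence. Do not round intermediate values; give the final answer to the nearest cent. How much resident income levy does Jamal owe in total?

Elkdale Municipality, January 1 – February 26, 1995: 57 days → $119,000 × 3.75% × 57/365 = $696.8836
Silverfall Canton, February 27 – December 31, 1995: 308 days → $119,000 × 4.5% × 308/365 = $4,518.7397
Total = $5,215.6233

$5,215.62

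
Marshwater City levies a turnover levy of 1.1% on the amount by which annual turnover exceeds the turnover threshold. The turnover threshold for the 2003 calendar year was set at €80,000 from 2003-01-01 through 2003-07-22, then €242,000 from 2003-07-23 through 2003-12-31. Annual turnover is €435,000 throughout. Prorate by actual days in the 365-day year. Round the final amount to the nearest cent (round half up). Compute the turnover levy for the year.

2003-01-01 to 2003-07-22: 203 days, exemption €80,000 → (€435,000 − €80,000) × 1.1% × 203/365 = €2,171.8219
2003-07-23 to 2003-12-31: 162 days, exemption €242,000 → (€435,000 − €242,000) × 1.1% × 162/365 = €942.2630
Total = €3,114.0849

€3,114.08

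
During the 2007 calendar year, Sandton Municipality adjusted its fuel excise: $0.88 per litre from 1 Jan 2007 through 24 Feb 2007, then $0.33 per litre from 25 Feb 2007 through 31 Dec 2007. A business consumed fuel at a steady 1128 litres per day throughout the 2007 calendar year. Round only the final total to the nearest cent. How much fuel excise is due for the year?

$169,989.60

1 Jan – 24 Feb 2007: 55 days × 1128 litres/day = 62,040 litres at $0.88/litre → $54,595.20
25 Feb – 31 Dec 2007: 310 days × 1128 litres/day = 349,680 litres at $0.33/litre → $115,394.40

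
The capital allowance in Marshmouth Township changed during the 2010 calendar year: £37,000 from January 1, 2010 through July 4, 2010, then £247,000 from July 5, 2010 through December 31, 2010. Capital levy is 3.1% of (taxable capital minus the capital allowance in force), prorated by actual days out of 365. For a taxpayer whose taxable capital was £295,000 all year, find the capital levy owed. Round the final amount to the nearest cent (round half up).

£4,787.59

January 1 – July 4, 2010: 185 days, exemption £37,000 → (£295,000 − £37,000) × 3.1% × 185/365 = £4,053.7808
July 5 – December 31, 2010: 180 days, exemption £247,000 → (£295,000 − £247,000) × 3.1% × 180/365 = £733.8082
Total = £4,787.5890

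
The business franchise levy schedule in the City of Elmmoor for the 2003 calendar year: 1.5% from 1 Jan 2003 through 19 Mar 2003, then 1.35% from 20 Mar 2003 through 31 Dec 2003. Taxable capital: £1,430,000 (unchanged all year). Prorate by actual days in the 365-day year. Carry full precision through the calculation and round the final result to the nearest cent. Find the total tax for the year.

£19,763.38

1 Jan – 19 Mar 2003: 78 days at 1.5% → £1,430,000 × 1.5% × 78/365 = £4,583.8356
20 Mar – 31 Dec 2003: 287 days at 1.35% → £1,430,000 × 1.35% × 287/365 = £15,179.5479
Total = £19,763.3836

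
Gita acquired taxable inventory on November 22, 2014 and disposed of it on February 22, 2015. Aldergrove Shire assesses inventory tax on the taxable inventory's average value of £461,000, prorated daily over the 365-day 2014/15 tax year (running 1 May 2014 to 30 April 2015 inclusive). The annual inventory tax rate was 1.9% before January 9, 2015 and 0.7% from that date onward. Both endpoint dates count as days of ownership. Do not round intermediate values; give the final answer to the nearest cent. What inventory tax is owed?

£1,549.72

November 22, 2014 – January 8, 2015: 48 days at 1.9% → £461,000 × 1.9% × 48/365 = £1,151.8685
January 9 – February 22, 2015: 45 days at 0.7% → £461,000 × 0.7% × 45/365 = £397.8493
Total = £1,549.7178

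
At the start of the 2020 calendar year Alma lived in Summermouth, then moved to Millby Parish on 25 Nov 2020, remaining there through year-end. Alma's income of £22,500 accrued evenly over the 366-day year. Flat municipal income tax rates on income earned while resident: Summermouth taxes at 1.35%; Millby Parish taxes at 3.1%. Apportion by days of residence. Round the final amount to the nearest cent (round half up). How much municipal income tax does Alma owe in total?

£343.56

Summermouth, 1 Jan – 24 Nov 2020: 329 days → £22,500 × 1.35% × 329/366 = £273.0430
Millby Parish, 25 Nov – 31 Dec 2020: 37 days → £22,500 × 3.1% × 37/366 = £70.5123
Total = £343.5553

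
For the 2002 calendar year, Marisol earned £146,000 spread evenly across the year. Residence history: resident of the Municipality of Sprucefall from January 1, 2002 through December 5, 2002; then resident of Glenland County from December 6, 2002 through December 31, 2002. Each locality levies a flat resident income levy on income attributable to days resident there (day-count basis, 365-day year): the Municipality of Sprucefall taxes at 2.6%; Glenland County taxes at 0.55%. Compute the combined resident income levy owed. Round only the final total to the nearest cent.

£3,582.80

The Municipality of Sprucefall, January 1 – December 5, 2002: 339 days → £146,000 × 2.6% × 339/365 = £3,525.6000
Glenland County, December 6 – December 31, 2002: 26 days → £146,000 × 0.55% × 26/365 = £57.2000
Total = £3,582.8000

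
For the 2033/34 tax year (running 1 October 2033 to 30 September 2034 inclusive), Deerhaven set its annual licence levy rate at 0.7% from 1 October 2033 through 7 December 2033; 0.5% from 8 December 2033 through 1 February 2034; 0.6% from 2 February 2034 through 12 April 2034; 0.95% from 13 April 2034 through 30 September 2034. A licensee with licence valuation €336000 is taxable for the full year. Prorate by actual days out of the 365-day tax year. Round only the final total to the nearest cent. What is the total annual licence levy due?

1 October – 7 December 2033: 68 days at 0.7% → €336000 × 0.7% × 68/365 = €438.1808
8 December 2033 – 1 February 2034: 56 days at 0.5% → €336000 × 0.5% × 56/365 = €257.7534
2 February – 12 April 2034: 70 days at 0.6% → €336000 × 0.6% × 70/365 = €386.6301
13 April – 30 September 2034: 171 days at 0.95% → €336000 × 0.95% × 171/365 = €1495.4301
Total = €2577.9945

€2577.99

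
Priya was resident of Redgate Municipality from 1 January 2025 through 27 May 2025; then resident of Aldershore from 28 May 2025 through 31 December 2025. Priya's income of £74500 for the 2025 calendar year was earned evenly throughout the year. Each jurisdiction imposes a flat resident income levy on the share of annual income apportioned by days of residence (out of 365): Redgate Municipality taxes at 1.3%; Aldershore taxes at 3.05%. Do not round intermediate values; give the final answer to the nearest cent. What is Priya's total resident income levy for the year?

£1747.18

Redgate Municipality, 1 January – 27 May 2025: 147 days → £74500 × 1.3% × 147/365 = £390.0534
Aldershore, 28 May – 31 December 2025: 218 days → £74500 × 3.05% × 218/365 = £1357.1247
Total = £1747.1781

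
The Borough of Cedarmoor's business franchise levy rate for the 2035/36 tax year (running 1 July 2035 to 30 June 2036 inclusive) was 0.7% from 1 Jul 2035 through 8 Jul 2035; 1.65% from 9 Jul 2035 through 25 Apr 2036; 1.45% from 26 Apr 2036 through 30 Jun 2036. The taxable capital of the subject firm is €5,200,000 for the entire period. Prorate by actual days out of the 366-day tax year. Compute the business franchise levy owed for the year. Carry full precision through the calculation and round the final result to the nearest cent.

€82,844.81

1 Jul – 8 Jul 2035: 8 days at 0.7% → €5,200,000 × 0.7% × 8/366 = €795.6284
9 Jul 2035 – 25 Apr 2036: 292 days at 1.65% → €5,200,000 × 1.65% × 292/366 = €68,452.4590
26 Apr – 30 Jun 2036: 66 days at 1.45% → €5,200,000 × 1.45% × 66/366 = €13,596.7213
Total = €82,844.8087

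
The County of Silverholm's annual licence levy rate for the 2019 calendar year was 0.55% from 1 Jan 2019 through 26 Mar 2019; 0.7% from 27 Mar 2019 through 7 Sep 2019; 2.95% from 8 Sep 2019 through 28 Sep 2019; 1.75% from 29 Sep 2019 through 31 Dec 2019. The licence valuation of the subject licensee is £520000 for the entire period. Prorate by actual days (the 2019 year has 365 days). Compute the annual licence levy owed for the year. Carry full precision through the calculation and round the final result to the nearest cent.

1 Jan – 26 Mar 2019: 85 days at 0.55% → £520000 × 0.55% × 85/365 = £666.0274
27 Mar – 7 Sep 2019: 165 days at 0.7% → £520000 × 0.7% × 165/365 = £1645.4795
8 Sep – 28 Sep 2019: 21 days at 2.95% → £520000 × 2.95% × 21/365 = £882.5753
29 Sep – 31 Dec 2019: 94 days at 1.75% → £520000 × 1.75% × 94/365 = £2343.5616
Total = £5537.6438

£5537.64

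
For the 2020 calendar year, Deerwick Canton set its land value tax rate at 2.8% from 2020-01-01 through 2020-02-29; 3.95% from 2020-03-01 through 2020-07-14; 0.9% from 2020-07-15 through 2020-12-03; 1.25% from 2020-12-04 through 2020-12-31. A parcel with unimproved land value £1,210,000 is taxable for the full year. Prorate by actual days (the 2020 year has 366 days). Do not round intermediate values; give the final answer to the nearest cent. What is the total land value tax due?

2020-01-01 to 2020-02-29: 60 days at 2.8% → £1,210,000 × 2.8% × 60/366 = £5,554.0984
2020-03-01 to 2020-07-14: 136 days at 3.95% → £1,210,000 × 3.95% × 136/366 = £17,759.8907
2020-07-15 to 2020-12-03: 142 days at 0.9% → £1,210,000 × 0.9% × 142/366 = £4,225.0820
2020-12-04 to 2020-12-31: 28 days at 1.25% → £1,210,000 × 1.25% × 28/366 = £1,157.1038
Total = £28,696.1749

£28,696.17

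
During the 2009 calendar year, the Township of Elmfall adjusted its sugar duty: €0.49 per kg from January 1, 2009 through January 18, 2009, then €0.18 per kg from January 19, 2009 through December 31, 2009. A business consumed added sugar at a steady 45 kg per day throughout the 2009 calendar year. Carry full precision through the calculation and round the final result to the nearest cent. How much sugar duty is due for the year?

January 1 – January 18, 2009: 18 days × 45 kg/day = 810 kg at €0.49/kg → €396.90
January 19 – December 31, 2009: 347 days × 45 kg/day = 15,615 kg at €0.18/kg → €2,810.70

€3,207.60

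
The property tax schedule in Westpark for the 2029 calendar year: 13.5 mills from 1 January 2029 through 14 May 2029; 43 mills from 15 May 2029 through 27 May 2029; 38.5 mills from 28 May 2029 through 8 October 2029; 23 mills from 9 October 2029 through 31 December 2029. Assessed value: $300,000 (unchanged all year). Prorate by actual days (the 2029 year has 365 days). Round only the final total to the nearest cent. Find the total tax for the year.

$7,774.52

1 January – 14 May 2029: 134 days at 13.5 mills → $300,000 × 1.35% × 134/365 = $1,486.8493
15 May – 27 May 2029: 13 days at 43 mills → $300,000 × 4.3% × 13/365 = $459.4521
28 May – 8 October 2029: 134 days at 38.5 mills → $300,000 × 3.85% × 134/365 = $4,240.2740
9 October – 31 December 2029: 84 days at 23 mills → $300,000 × 2.3% × 84/365 = $1,587.9452
Total = $7,774.5205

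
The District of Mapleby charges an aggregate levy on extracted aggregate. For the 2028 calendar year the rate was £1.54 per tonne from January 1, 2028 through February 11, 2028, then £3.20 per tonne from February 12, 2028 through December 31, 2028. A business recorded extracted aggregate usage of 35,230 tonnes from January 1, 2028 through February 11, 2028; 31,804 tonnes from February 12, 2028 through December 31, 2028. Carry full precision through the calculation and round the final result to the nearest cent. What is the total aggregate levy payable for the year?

£156,027.00

January 1 – February 11, 2028: 35,230 tonnes at £1.54/tonne → £54,254.20
February 12 – December 31, 2028: 31,804 tonnes at £3.20/tonne → £101,772.80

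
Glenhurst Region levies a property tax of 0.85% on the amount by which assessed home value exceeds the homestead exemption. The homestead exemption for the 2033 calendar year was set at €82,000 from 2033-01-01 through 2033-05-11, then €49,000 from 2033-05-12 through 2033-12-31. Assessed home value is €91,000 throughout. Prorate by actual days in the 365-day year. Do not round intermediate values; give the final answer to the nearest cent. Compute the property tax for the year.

2033-01-01 to 2033-05-11: 131 days, exemption €82,000 → (€91,000 − €82,000) × 0.85% × 131/365 = €27.4562
2033-05-12 to 2033-12-31: 234 days, exemption €49,000 → (€91,000 − €49,000) × 0.85% × 234/365 = €228.8712
Total = €256.3274

€256.33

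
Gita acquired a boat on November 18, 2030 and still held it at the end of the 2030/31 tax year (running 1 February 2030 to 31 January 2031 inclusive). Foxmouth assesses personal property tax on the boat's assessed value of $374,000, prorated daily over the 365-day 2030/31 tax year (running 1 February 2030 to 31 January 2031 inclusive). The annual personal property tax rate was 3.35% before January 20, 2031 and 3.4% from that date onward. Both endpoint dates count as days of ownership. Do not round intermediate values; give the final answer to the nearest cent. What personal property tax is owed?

November 18, 2030 – January 19, 2031: 63 days at 3.35% → $374,000 × 3.35% × 63/365 = $2,162.5397
January 20 – January 31, 2031: 12 days at 3.4% → $374,000 × 3.4% × 12/365 = $418.0603
Total = $2,580.6000

$2,580.60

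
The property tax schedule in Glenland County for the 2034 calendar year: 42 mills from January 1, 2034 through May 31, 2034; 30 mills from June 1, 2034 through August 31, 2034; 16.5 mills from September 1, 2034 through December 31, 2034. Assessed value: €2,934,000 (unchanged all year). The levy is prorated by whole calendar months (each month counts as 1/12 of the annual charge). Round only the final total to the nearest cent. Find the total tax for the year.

€89,487.00

January 1 – May 31, 2034: 5 months at 42 mills → €2,934,000 × 4.2% × 5/12 = €51,345.0000
June 1 – August 31, 2034: 3 months at 30 mills → €2,934,000 × 3% × 3/12 = €22,005.0000
September 1 – December 31, 2034: 4 months at 16.5 mills → €2,934,000 × 1.65% × 4/12 = €16,137.0000
Total = €89,487.0000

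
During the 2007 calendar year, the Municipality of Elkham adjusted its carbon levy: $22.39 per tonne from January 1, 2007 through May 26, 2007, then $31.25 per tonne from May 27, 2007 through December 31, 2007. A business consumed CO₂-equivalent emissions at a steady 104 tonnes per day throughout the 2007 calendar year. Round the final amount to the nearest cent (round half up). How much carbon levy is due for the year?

January 1 – May 26, 2007: 146 days × 104 tonnes/day = 15,184 tonnes at $22.39/tonne → $339969.76
May 27 – December 31, 2007: 219 days × 104 tonnes/day = 22,776 tonnes at $31.25/tonne → $711750.00

$1051719.76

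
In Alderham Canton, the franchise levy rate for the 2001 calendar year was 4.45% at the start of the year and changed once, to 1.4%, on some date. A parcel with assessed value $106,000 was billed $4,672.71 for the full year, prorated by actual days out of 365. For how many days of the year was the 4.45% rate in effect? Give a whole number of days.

Let d = days at the first rate; then 365 − d days at the second rate.
$106,000 × [4.45%·d + 1.4%·(365−d)] / 365 = $4,672.71
Solving gives d = 360, so the new rate took effect on 27 December 2001.

360 days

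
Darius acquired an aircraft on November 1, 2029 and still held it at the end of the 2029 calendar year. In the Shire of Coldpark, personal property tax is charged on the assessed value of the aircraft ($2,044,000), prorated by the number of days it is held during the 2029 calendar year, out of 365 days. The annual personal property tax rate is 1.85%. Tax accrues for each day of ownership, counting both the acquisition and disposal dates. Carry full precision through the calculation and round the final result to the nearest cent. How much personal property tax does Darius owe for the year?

$6,319.60

Days held (November 1 – December 31, 2029): 61 out of 365
Tax = $2,044,000 × 1.85% × 61/365 = $6,319.6000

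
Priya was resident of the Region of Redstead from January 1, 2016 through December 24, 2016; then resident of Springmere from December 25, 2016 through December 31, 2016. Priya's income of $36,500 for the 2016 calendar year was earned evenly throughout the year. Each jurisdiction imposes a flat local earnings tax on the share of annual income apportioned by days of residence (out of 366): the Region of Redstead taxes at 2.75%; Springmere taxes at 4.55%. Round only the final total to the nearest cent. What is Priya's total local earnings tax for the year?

$1,016.32

The Region of Redstead, January 1 – December 24, 2016: 359 days → $36,500 × 2.75% × 359/366 = $984.5526
Springmere, December 25 – December 31, 2016: 7 days → $36,500 × 4.55% × 7/366 = $31.7630
Total = $1,016.3156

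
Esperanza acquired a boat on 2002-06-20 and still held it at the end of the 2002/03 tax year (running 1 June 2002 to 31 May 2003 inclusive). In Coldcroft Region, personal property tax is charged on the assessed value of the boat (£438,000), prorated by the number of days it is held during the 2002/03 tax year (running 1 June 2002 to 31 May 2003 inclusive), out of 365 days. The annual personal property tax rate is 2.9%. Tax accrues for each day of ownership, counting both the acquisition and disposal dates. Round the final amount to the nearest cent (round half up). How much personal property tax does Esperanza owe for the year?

Days held (2002-06-20 to 2003-05-31): 346 out of 365
Tax = £438,000 × 2.9% × 346/365 = £12,040.8000

£12,040.80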